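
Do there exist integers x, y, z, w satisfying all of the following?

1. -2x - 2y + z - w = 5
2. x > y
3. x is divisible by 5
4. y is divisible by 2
Yes

Take x = 5, y = 4, z = 23, w = 0. Substituting into each constraint:
  (1) -2(5) - 2(4) + 23 + 0 = 5 ✓
  (2) 5 > 4 ✓
  (3) 5 = 5 × 1, remainder 0 ✓
  (4) 4 = 2 × 2, remainder 0 ✓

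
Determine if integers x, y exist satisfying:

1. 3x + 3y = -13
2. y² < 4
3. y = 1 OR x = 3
No

Even the single constraint (3x + 3y = -13) is infeasible over the integers.

  - 3x + 3y = -13: every term on the left is divisible by 3, so the LHS ≡ 0 (mod 3), but the RHS -13 is not — no integer solution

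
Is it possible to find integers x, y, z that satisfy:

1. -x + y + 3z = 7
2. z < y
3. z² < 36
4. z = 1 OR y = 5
Yes

Take x = -2, y = 2, z = 1. Substituting into each constraint:
  (1) 2 + 2 + 3(1) = 7 ✓
  (2) 1 < 2 ✓
  (3) z² = (1)² = 1, and 1 < 36 ✓
  (4) z = 1, target 1 ✓ (first branch holds)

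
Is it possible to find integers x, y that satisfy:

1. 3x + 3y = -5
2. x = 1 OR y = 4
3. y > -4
No

Even the single constraint (3x + 3y = -5) is infeasible over the integers.

  - 3x + 3y = -5: every term on the left is divisible by 3, so the LHS ≡ 0 (mod 3), but the RHS -5 is not — no integer solution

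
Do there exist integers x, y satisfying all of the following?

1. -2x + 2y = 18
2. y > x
Yes

Take x = 0, y = 9. Substituting into each constraint:
  (1) -2(0) + 2(9) = 18 ✓
  (2) 9 > 0 ✓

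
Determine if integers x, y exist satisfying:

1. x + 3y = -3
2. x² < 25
Yes

Take x = 0, y = -1. Substituting into each constraint:
  (1) 0 + 3(-1) = -3 ✓
  (2) x² = (0)² = 0, and 0 < 25 ✓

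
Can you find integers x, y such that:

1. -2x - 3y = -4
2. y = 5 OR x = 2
Yes

Take x = 2, y = 0. Substituting into each constraint:
  (1) -2(2) - 3(0) = -4 ✓
  (2) x = 2, target 2 ✓ (second branch holds)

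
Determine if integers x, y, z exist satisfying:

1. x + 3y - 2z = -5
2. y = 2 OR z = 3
Yes

Take x = -11, y = 2, z = 0. Substituting into each constraint:
  (1) (-11) + 3(2) - 2(0) = -5 ✓
  (2) y = 2, target 2 ✓ (first branch holds)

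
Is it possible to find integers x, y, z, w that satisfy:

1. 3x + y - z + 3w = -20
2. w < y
Yes

Take x = 0, y = 0, z = 17, w = -1. Substituting into each constraint:
  (1) 3(0) + 0 + (-17) + 3(-1) = -20 ✓
  (2) -1 < 0 ✓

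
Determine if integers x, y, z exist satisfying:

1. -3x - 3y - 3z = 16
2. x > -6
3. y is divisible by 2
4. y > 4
No

Even the single constraint (-3x - 3y - 3z = 16) is infeasible over the integers.

  - -3x - 3y - 3z = 16: every term on the left is divisible by 3, so the LHS ≡ 0 (mod 3), but the RHS 16 is not — no integer solution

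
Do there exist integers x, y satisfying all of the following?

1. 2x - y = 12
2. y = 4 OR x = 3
Yes

Take x = 3, y = -6. Substituting into each constraint:
  (1) 2(3) + 6 = 12 ✓
  (2) x = 3, target 3 ✓ (second branch holds)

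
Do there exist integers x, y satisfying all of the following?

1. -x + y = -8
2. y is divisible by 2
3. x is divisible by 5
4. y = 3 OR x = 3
No

The full constraint system is jointly infeasible over the integers. Each constraint and what it forces:

  - -x + y = -8: is a linear equation tying the variables together
  - y is divisible by 2: restricts y to multiples of 2
  - x is divisible by 5: restricts x to multiples of 5
  - y = 3 OR x = 3: forces a choice: either y = 3 or x = 3

Split on the disjunction (y = 3 OR x = 3):
  • If y = 3: this contradicts the divisibility constraint — 3 is not a multiple of 2.
  • If x = 3: this contradicts the divisibility constraint — 3 is not a multiple of 5.
Both branches are infeasible, so the system has no integer solution.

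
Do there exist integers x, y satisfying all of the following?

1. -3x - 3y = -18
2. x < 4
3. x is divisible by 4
Yes

Take x = 0, y = 6. Substituting into each constraint:
  (1) -3(0) - 3(6) = -18 ✓
  (2) 0 < 4 ✓
  (3) 0 = 4 × 0, remainder 0 ✓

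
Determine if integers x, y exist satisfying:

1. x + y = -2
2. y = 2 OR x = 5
Yes

Take x = 5, y = -7. Substituting into each constraint:
  (1) 5 + (-7) = -2 ✓
  (2) x = 5, target 5 ✓ (second branch holds)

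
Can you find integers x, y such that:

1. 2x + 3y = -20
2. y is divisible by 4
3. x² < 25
Yes

Take x = 2, y = -8. Substituting into each constraint:
  (1) 2(2) + 3(-8) = -20 ✓
  (2) -8 = 4 × -2, remainder 0 ✓
  (3) x² = (2)² = 4, and 4 < 25 ✓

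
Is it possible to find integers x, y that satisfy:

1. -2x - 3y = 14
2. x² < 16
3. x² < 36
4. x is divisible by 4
No

A contradictory subset is {-2x - 3y = 14, x² < 16, x is divisible by 4}. No integer assignment can satisfy these jointly:

  - -2x - 3y = 14: is a linear equation tying the variables together
  - x² < 16: restricts x to |x| ≤ 3
  - x is divisible by 4: restricts x to multiples of 4

The bounds confine x to {0} with 4 | x. For each value, substitute into the equation:
  • x = 0: the equation gives -3y = 14, so y would not be an integer.
Every case fails, so no integer solution exists.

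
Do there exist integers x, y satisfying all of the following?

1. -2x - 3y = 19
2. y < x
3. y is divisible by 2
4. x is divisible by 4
No

A contradictory subset is {-2x - 3y = 19, y is divisible by 2}. No integer assignment can satisfy these jointly:

  - -2x - 3y = 19: is a linear equation tying the variables together
  - y is divisible by 2: restricts y to multiples of 2

Modular obstruction: writing y = 2y', every remaining term of the linear equation is divisible by 2, so the left side is ≡ 0 (mod 2); but the right side 19 ≡ 1 (mod 2). No integers can satisfy it.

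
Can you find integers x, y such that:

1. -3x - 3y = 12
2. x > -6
Yes

Take x = -4, y = 0. Substituting into each constraint:
  (1) -3(-4) - 3(0) = 12 ✓
  (2) -4 > -6 ✓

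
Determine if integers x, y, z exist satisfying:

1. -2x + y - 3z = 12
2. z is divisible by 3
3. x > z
Yes

Take x = 1, y = 14, z = 0. Substituting into each constraint:
  (1) -2(1) + 14 - 3(0) = 12 ✓
  (2) 0 = 3 × 0, remainder 0 ✓
  (3) 1 > 0 ✓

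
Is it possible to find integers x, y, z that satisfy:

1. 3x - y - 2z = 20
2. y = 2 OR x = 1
Yes

Take x = 1, y = 1, z = -9. Substituting into each constraint:
  (1) 3(1) + (-1) - 2(-9) = 20 ✓
  (2) x = 1, target 1 ✓ (second branch holds)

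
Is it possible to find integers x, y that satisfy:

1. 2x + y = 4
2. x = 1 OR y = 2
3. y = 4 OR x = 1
Yes

Take x = 1, y = 2. Substituting into each constraint:
  (1) 2(1) + 2 = 4 ✓
  (2) x = 1, target 1 ✓ (first branch holds)
  (3) x = 1, target 1 ✓ (second branch holds)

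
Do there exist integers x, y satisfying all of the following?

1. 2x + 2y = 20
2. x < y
Yes

Take x = 4, y = 6. Substituting into each constraint:
  (1) 2(4) + 2(6) = 20 ✓
  (2) 4 < 6 ✓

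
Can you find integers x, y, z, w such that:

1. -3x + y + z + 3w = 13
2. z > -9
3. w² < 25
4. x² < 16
Yes

Take x = 0, y = 0, z = 13, w = 0. Substituting into each constraint:
  (1) -3(0) + 0 + 13 + 3(0) = 13 ✓
  (2) 13 > -9 ✓
  (3) w² = (0)² = 0, and 0 < 25 ✓
  (4) x² = (0)² = 0, and 0 < 16 ✓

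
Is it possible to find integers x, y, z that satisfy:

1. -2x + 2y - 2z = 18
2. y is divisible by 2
Yes

Take x = -9, y = 0, z = 0. Substituting into each constraint:
  (1) -2(-9) + 2(0) - 2(0) = 18 ✓
  (2) 0 = 2 × 0, remainder 0 ✓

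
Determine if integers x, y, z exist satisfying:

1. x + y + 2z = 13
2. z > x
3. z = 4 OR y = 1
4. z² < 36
Yes

Take x = 3, y = 2, z = 4. Substituting into each constraint:
  (1) 3 + 2 + 2(4) = 13 ✓
  (2) 4 > 3 ✓
  (3) z = 4, target 4 ✓ (first branch holds)
  (4) z² = (4)² = 16, and 16 < 36 ✓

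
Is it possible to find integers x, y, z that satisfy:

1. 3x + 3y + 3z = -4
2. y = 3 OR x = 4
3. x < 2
No

Even the single constraint (3x + 3y + 3z = -4) is infeasible over the integers.

  - 3x + 3y + 3z = -4: every term on the left is divisible by 3, so the LHS ≡ 0 (mod 3), but the RHS -4 is not — no integer solution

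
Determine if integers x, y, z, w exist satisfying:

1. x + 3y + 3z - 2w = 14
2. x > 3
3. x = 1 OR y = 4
Yes

Take x = 4, y = 4, z = 0, w = 1. Substituting into each constraint:
  (1) 4 + 3(4) + 3(0) - 2(1) = 14 ✓
  (2) 4 > 3 ✓
  (3) y = 4, target 4 ✓ (second branch holds)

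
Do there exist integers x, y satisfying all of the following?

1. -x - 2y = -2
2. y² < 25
Yes

Take x = 0, y = 1. Substituting into each constraint:
  (1) 0 - 2(1) = -2 ✓
  (2) y² = (1)² = 1, and 1 < 25 ✓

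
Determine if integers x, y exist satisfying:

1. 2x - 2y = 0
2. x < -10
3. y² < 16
No

The full constraint system is jointly infeasible over the integers. Each constraint and what it forces:

  - 2x - 2y = 0: is a linear equation tying the variables together
  - x < -10: bounds one variable relative to a constant
  - y² < 16: restricts y to |y| ≤ 3

Range argument: with x ∈ [−∞, -11], y ∈ [-3, 3], the left side of the equation is at most -16, but the right side is 0 > -16. No integer solution exists.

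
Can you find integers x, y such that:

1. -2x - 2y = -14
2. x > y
Yes

Take x = 4, y = 3. Substituting into each constraint:
  (1) -2(4) - 2(3) = -14 ✓
  (2) 4 > 3 ✓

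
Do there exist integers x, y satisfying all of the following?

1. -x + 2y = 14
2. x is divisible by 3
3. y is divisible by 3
No

The full constraint system is jointly infeasible over the integers. Each constraint and what it forces:

  - -x + 2y = 14: is a linear equation tying the variables together
  - x is divisible by 3: restricts x to multiples of 3
  - y is divisible by 3: restricts y to multiples of 3

Modular obstruction: writing x = 3x' and writing y = 3y', every remaining term of the linear equation is divisible by 3, so the left side is ≡ 0 (mod 3); but the right side 14 ≡ 2 (mod 3). No integers can satisfy it.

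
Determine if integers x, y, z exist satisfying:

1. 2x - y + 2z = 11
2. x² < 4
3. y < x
Yes

Take x = 0, y = -1, z = 5. Substituting into each constraint:
  (1) 2(0) + 1 + 2(5) = 11 ✓
  (2) x² = (0)² = 0, and 0 < 4 ✓
  (3) -1 < 0 ✓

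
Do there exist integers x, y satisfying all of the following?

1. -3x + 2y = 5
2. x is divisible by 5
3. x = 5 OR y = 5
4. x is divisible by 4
No

A contradictory subset is {-3x + 2y = 5, x = 5 OR y = 5, x is divisible by 4}. No integer assignment can satisfy these jointly:

  - -3x + 2y = 5: is a linear equation tying the variables together
  - x = 5 OR y = 5: forces a choice: either x = 5 or y = 5
  - x is divisible by 4: restricts x to multiples of 4

Modular obstruction: writing x = 4x', every remaining term of the linear equation is divisible by 2, so the left side is ≡ 0 (mod 2); but the right side 5 ≡ 1 (mod 2). No integers can satisfy it.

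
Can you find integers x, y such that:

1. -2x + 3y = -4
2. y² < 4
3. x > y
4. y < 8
Yes

Take x = 2, y = 0. Substituting into each constraint:
  (1) -2(2) + 3(0) = -4 ✓
  (2) y² = (0)² = 0, and 0 < 4 ✓
  (3) 2 > 0 ✓
  (4) 0 < 8 ✓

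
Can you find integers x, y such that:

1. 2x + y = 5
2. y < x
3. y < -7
Yes

Take x = 7, y = -9. Substituting into each constraint:
  (1) 2(7) + (-9) = 5 ✓
  (2) -9 < 7 ✓
  (3) -9 < -7 ✓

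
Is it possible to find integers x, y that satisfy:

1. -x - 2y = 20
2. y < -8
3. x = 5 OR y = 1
No

The full constraint system is jointly infeasible over the integers. Each constraint and what it forces:

  - -x - 2y = 20: is a linear equation tying the variables together
  - y < -8: bounds one variable relative to a constant
  - x = 5 OR y = 1: forces a choice: either x = 5 or y = 1

Split on the disjunction (x = 5 OR y = 1):
  • If x = 5: with x = 5, every remaining term of the linear equation is divisible by 2, so the left side is ≡ 0 (mod 2); but the right side 25 ≡ 1 (mod 2). No integers can satisfy it.
  • If y = 1: this contradicts the bound y ≤ -9.
Both branches are infeasible, so the system has no integer solution.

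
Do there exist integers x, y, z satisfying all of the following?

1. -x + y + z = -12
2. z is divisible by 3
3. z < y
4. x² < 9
Yes

Take x = 2, y = 68, z = -78. Substituting into each constraint:
  (1) (-2) + 68 + (-78) = -12 ✓
  (2) -78 = 3 × -26, remainder 0 ✓
  (3) -78 < 68 ✓
  (4) x² = (2)² = 4, and 4 < 9 ✓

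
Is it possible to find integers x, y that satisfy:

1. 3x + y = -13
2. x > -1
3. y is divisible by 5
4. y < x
Yes

Take x = 4, y = -25. Substituting into each constraint:
  (1) 3(4) + (-25) = -13 ✓
  (2) 4 > -1 ✓
  (3) -25 = 5 × -5, remainder 0 ✓
  (4) -25 < 4 ✓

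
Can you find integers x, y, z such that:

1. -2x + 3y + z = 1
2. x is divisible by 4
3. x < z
Yes

Take x = 0, y = 0, z = 1. Substituting into each constraint:
  (1) -2(0) + 3(0) + 1 = 1 ✓
  (2) 0 = 4 × 0, remainder 0 ✓
  (3) 0 < 1 ✓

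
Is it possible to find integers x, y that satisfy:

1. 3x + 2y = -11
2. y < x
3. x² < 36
Yes

Take x = 1, y = -7. Substituting into each constraint:
  (1) 3(1) + 2(-7) = -11 ✓
  (2) -7 < 1 ✓
  (3) x² = (1)² = 1, and 1 < 36 ✓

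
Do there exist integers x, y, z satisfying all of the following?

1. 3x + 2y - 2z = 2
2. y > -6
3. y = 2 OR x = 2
Yes

Take x = 0, y = 2, z = 1. Substituting into each constraint:
  (1) 3(0) + 2(2) - 2(1) = 2 ✓
  (2) 2 > -6 ✓
  (3) y = 2, target 2 ✓ (first branch holds)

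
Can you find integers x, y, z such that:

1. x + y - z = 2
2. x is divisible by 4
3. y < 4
Yes

Take x = 0, y = 0, z = -2. Substituting into each constraint:
  (1) 0 + 0 + 2 = 2 ✓
  (2) 0 = 4 × 0, remainder 0 ✓
  (3) 0 < 4 ✓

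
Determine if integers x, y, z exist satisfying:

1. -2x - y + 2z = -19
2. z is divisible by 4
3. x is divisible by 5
Yes

Take x = 0, y = 19, z = 0. Substituting into each constraint:
  (1) -2(0) + (-19) + 2(0) = -19 ✓
  (2) 0 = 4 × 0, remainder 0 ✓
  (3) 0 = 5 × 0, remainder 0 ✓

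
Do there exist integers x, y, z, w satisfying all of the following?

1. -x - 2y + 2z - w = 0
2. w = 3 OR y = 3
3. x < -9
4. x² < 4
No

A contradictory subset is {x < -9, x² < 4}. No integer assignment can satisfy these jointly:

  - x < -9: bounds one variable relative to a constant
  - x² < 4: restricts x to |x| ≤ 1

Direct contradiction: the bounds on x require x ≥ -1 and x ≤ -10 simultaneously, which is empty.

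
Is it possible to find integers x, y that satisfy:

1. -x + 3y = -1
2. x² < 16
Yes

Take x = 1, y = 0. Substituting into each constraint:
  (1) (-1) + 3(0) = -1 ✓
  (2) x² = (1)² = 1, and 1 < 16 ✓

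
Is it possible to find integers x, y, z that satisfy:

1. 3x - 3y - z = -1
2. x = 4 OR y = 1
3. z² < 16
Yes

Take x = 1, y = 1, z = 1. Substituting into each constraint:
  (1) 3(1) - 3(1) + (-1) = -1 ✓
  (2) y = 1, target 1 ✓ (second branch holds)
  (3) z² = (1)² = 1, and 1 < 16 ✓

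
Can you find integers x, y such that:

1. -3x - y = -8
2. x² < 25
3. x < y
Yes

Take x = 1, y = 5. Substituting into each constraint:
  (1) -3(1) + (-5) = -8 ✓
  (2) x² = (1)² = 1, and 1 < 25 ✓
  (3) 1 < 5 ✓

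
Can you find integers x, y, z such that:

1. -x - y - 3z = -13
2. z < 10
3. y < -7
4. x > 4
Yes

Take x = 6, y = -8, z = 5. Substituting into each constraint:
  (1) (-6) + 8 - 3(5) = -13 ✓
  (2) 5 < 10 ✓
  (3) -8 < -7 ✓
  (4) 6 > 4 ✓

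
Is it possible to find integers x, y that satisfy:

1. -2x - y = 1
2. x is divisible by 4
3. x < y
Yes

Take x = -4, y = 7. Substituting into each constraint:
  (1) -2(-4) + (-7) = 1 ✓
  (2) -4 = 4 × -1, remainder 0 ✓
  (3) -4 < 7 ✓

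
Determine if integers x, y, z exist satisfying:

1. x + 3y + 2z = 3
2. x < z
Yes

Take x = -3, y = 2, z = 0. Substituting into each constraint:
  (1) (-3) + 3(2) + 2(0) = 3 ✓
  (2) -3 < 0 ✓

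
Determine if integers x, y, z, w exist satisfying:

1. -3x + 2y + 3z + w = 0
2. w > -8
Yes

Take x = 0, y = 0, z = 0, w = 0. Substituting into each constraint:
  (1) -3(0) + 2(0) + 3(0) + 0 = 0 ✓
  (2) 0 > -8 ✓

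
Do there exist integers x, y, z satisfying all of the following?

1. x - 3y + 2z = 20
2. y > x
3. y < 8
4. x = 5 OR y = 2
Yes

Take x = 5, y = 7, z = 18. Substituting into each constraint:
  (1) 5 - 3(7) + 2(18) = 20 ✓
  (2) 7 > 5 ✓
  (3) 7 < 8 ✓
  (4) x = 5, target 5 ✓ (first branch holds)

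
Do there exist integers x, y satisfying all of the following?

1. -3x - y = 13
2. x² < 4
Yes

Take x = 0, y = -13. Substituting into each constraint:
  (1) -3(0) + 13 = 13 ✓
  (2) x² = (0)² = 0, and 0 < 4 ✓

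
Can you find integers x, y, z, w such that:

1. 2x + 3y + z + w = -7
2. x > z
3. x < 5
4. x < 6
Yes

Take x = 0, y = -2, z = -1, w = 0. Substituting into each constraint:
  (1) 2(0) + 3(-2) + (-1) + 0 = -7 ✓
  (2) 0 > -1 ✓
  (3) 0 < 5 ✓
  (4) 0 < 6 ✓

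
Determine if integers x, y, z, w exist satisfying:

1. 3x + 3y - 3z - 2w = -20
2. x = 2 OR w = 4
Yes

Take x = -4, y = 0, z = 0, w = 4. Substituting into each constraint:
  (1) 3(-4) + 3(0) - 3(0) - 2(4) = -20 ✓
  (2) w = 4, target 4 ✓ (second branch holds)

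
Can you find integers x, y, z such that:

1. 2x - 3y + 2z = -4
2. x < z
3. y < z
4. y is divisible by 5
Yes

Take x = -3, y = 0, z = 1. Substituting into each constraint:
  (1) 2(-3) - 3(0) + 2(1) = -4 ✓
  (2) -3 < 1 ✓
  (3) 0 < 1 ✓
  (4) 0 = 5 × 0, remainder 0 ✓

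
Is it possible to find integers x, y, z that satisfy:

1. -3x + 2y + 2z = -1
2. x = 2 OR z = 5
Yes

Take x = 3, y = -1, z = 5. Substituting into each constraint:
  (1) -3(3) + 2(-1) + 2(5) = -1 ✓
  (2) z = 5, target 5 ✓ (second branch holds)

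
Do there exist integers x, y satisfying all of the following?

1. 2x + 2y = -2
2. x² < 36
Yes

Take x = 0, y = -1. Substituting into each constraint:
  (1) 2(0) + 2(-1) = -2 ✓
  (2) x² = (0)² = 0, and 0 < 36 ✓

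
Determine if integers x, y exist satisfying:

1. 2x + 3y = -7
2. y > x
Yes

Take x = -5, y = 1. Substituting into each constraint:
  (1) 2(-5) + 3(1) = -7 ✓
  (2) 1 > -5 ✓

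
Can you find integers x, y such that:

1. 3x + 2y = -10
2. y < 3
Yes

Take x = -4, y = 1. Substituting into each constraint:
  (1) 3(-4) + 2(1) = -10 ✓
  (2) 1 < 3 ✓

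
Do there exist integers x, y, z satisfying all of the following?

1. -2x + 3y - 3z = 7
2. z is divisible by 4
Yes

Take x = -2, y = 1, z = 0. Substituting into each constraint:
  (1) -2(-2) + 3(1) - 3(0) = 7 ✓
  (2) 0 = 4 × 0, remainder 0 ✓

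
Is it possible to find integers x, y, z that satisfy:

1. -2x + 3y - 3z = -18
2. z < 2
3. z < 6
Yes

Take x = 0, y = -6, z = 0. Substituting into each constraint:
  (1) -2(0) + 3(-6) - 3(0) = -18 ✓
  (2) 0 < 2 ✓
  (3) 0 < 6 ✓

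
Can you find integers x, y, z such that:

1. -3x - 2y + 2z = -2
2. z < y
Yes

Take x = 0, y = 1, z = 0. Substituting into each constraint:
  (1) -3(0) - 2(1) + 2(0) = -2 ✓
  (2) 0 < 1 ✓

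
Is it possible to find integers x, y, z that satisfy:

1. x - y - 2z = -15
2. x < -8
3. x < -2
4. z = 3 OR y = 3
Yes

Take x = -10, y = 3, z = 1. Substituting into each constraint:
  (1) (-10) + (-3) - 2(1) = -15 ✓
  (2) -10 < -8 ✓
  (3) -10 < -2 ✓
  (4) y = 3, target 3 ✓ (second branch holds)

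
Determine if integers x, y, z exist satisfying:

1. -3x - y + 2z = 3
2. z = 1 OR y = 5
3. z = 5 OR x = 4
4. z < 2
Yes

Take x = 4, y = -13, z = 1. Substituting into each constraint:
  (1) -3(4) + 13 + 2(1) = 3 ✓
  (2) z = 1, target 1 ✓ (first branch holds)
  (3) x = 4, target 4 ✓ (second branch holds)
  (4) 1 < 2 ✓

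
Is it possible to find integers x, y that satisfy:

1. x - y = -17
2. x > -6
Yes

Take x = -5, y = 12. Substituting into each constraint:
  (1) (-5) + (-12) = -17 ✓
  (2) -5 > -6 ✓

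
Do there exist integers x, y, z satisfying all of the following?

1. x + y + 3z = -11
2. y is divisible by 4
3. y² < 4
Yes

Take x = 1, y = 0, z = -4. Substituting into each constraint:
  (1) 1 + 0 + 3(-4) = -11 ✓
  (2) 0 = 4 × 0, remainder 0 ✓
  (3) y² = (0)² = 0, and 0 < 4 ✓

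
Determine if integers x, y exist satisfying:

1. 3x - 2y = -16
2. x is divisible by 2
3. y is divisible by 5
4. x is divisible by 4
Yes

Take x = 8, y = 20. Substituting into each constraint:
  (1) 3(8) - 2(20) = -16 ✓
  (2) 8 = 2 × 4, remainder 0 ✓
  (3) 20 = 5 × 4, remainder 0 ✓
  (4) 8 = 4 × 2, remainder 0 ✓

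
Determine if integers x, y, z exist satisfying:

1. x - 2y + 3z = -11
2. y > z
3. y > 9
Yes

Take x = 9, y = 10, z = 0. Substituting into each constraint:
  (1) 9 - 2(10) + 3(0) = -11 ✓
  (2) 10 > 0 ✓
  (3) 10 > 9 ✓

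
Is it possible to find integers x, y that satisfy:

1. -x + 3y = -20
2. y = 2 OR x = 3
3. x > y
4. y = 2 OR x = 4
Yes

Take x = 26, y = 2. Substituting into each constraint:
  (1) (-26) + 3(2) = -20 ✓
  (2) y = 2, target 2 ✓ (first branch holds)
  (3) 26 > 2 ✓
  (4) y = 2, target 2 ✓ (first branch holds)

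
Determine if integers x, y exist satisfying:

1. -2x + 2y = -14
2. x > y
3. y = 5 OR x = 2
Yes

Take x = 12, y = 5. Substituting into each constraint:
  (1) -2(12) + 2(5) = -14 ✓
  (2) 12 > 5 ✓
  (3) y = 5, target 5 ✓ (first branch holds)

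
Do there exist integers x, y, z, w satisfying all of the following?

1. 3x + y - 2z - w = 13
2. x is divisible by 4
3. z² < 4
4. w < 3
Yes

Take x = 0, y = 15, z = 1, w = 0. Substituting into each constraint:
  (1) 3(0) + 15 - 2(1) + 0 = 13 ✓
  (2) 0 = 4 × 0, remainder 0 ✓
  (3) z² = (1)² = 1, and 1 < 4 ✓
  (4) 0 < 3 ✓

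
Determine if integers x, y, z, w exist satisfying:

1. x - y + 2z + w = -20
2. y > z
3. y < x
Yes

Take x = 1, y = 0, z = -1, w = -19. Substituting into each constraint:
  (1) 1 + 0 + 2(-1) + (-19) = -20 ✓
  (2) 0 > -1 ✓
  (3) 0 < 1 ✓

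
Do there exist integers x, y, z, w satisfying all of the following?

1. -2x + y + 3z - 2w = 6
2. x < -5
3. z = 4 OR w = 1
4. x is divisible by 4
Yes

Take x = -8, y = 0, z = 4, w = 11. Substituting into each constraint:
  (1) -2(-8) + 0 + 3(4) - 2(11) = 6 ✓
  (2) -8 < -5 ✓
  (3) z = 4, target 4 ✓ (first branch holds)
  (4) -8 = 4 × -2, remainder 0 ✓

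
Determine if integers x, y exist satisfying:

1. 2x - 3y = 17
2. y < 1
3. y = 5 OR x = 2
No

The full constraint system is jointly infeasible over the integers. Each constraint and what it forces:

  - 2x - 3y = 17: is a linear equation tying the variables together
  - y < 1: bounds one variable relative to a constant
  - y = 5 OR x = 2: forces a choice: either y = 5 or x = 2

Split on the disjunction (y = 5 OR x = 2):
  • If y = 5: this contradicts the bound y ≤ 0.
  • If x = 2: with x = 2, every remaining term of the linear equation is divisible by 3, so the left side is ≡ 0 (mod 3); but the right side 13 ≡ 1 (mod 3). No integers can satisfy it.
Both branches are infeasible, so the system has no integer solution.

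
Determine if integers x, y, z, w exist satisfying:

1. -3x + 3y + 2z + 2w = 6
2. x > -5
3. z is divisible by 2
Yes

Take x = 0, y = 0, z = 0, w = 3. Substituting into each constraint:
  (1) -3(0) + 3(0) + 2(0) + 2(3) = 6 ✓
  (2) 0 > -5 ✓
  (3) 0 = 2 × 0, remainder 0 ✓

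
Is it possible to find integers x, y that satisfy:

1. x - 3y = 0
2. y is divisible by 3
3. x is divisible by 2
Yes

Take x = 0, y = 0. Substituting into each constraint:
  (1) 0 - 3(0) = 0 ✓
  (2) 0 = 3 × 0, remainder 0 ✓
  (3) 0 = 2 × 0, remainder 0 ✓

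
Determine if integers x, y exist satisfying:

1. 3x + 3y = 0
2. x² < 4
Yes

Take x = 0, y = 0. Substituting into each constraint:
  (1) 3(0) + 3(0) = 0 ✓
  (2) x² = (0)² = 0, and 0 < 4 ✓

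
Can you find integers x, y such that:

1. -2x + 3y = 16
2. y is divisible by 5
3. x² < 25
No

The full constraint system is jointly infeasible over the integers. Each constraint and what it forces:

  - -2x + 3y = 16: is a linear equation tying the variables together
  - y is divisible by 5: restricts y to multiples of 5
  - x² < 25: restricts x to |x| ≤ 4

The bounds confine x to {-4, -3, -2, -1, 0, 1, 2, 3, 4}. For each value, substitute into the equation:
  • x = -4: the equation gives 3y = 8, so y would not be an integer.
  • x = -3: the equation gives 3y = 10, so y would not be an integer.
  • x = -2: the equation forces y = 4, but 5 does not divide 4.
  • x = -1: the equation gives 3y = 14, so y would not be an integer.
  • x = 0: the equation gives 3y = 16, so y would not be an integer.
  • x = 1: the equation forces y = 6, but 5 does not divide 6.
  • x = 2: the equation gives 3y = 20, so y would not be an integer.
  • x = 3: the equation gives 3y = 22, so y would not be an integer.
  • x = 4: the equation forces y = 8, but 5 does not divide 8.
Every case fails, so no integer solution exists.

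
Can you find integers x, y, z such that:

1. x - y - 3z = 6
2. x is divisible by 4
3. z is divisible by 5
Yes

Take x = 0, y = -6, z = 0. Substituting into each constraint:
  (1) 0 + 6 - 3(0) = 6 ✓
  (2) 0 = 4 × 0, remainder 0 ✓
  (3) 0 = 5 × 0, remainder 0 ✓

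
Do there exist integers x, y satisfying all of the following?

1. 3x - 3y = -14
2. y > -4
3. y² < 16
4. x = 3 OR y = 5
No

Even the single constraint (3x - 3y = -14) is infeasible over the integers.

  - 3x - 3y = -14: every term on the left is divisible by 3, so the LHS ≡ 0 (mod 3), but the RHS -14 is not — no integer solution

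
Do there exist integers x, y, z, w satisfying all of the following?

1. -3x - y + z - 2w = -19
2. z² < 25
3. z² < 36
Yes

Take x = 0, y = 19, z = 0, w = 0. Substituting into each constraint:
  (1) -3(0) + (-19) + 0 - 2(0) = -19 ✓
  (2) z² = (0)² = 0, and 0 < 25 ✓
  (3) z² = (0)² = 0, and 0 < 36 ✓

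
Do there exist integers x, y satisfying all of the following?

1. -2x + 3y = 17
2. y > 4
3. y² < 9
No

A contradictory subset is {y > 4, y² < 9}. No integer assignment can satisfy these jointly:

  - y > 4: bounds one variable relative to a constant
  - y² < 9: restricts y to |y| ≤ 2

Direct contradiction: the bounds on y require y ≥ 5 and y ≤ 2 simultaneously, which is empty.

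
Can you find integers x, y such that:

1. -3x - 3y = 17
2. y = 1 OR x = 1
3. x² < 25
No

Even the single constraint (-3x - 3y = 17) is infeasible over the integers.

  - -3x - 3y = 17: every term on the left is divisible by 3, so the LHS ≡ 0 (mod 3), but the RHS 17 is not — no integer solution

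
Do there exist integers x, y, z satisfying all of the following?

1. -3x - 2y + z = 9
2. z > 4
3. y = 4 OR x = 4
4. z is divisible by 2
Yes

Take x = 5, y = 4, z = 32. Substituting into each constraint:
  (1) -3(5) - 2(4) + 32 = 9 ✓
  (2) 32 > 4 ✓
  (3) y = 4, target 4 ✓ (first branch holds)
  (4) 32 = 2 × 16, remainder 0 ✓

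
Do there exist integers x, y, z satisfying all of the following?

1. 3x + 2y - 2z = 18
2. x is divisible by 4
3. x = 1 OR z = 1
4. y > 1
Yes

Take x = 0, y = 10, z = 1. Substituting into each constraint:
  (1) 3(0) + 2(10) - 2(1) = 18 ✓
  (2) 0 = 4 × 0, remainder 0 ✓
  (3) z = 1, target 1 ✓ (second branch holds)
  (4) 10 > 1 ✓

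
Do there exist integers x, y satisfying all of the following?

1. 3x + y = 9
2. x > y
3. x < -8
No

The full constraint system is jointly infeasible over the integers. Each constraint and what it forces:

  - 3x + y = 9: is a linear equation tying the variables together
  - x > y: bounds one variable relative to another variable
  - x < -8: bounds one variable relative to a constant

Propagating the comparison: y < x and x ≤ -9 give y ≤ -10. Range argument: with x ∈ [−∞, -9], y ∈ [−∞, -10], the left side of the equation is at most -37, but the right side is 9 > -37. No integer solution exists.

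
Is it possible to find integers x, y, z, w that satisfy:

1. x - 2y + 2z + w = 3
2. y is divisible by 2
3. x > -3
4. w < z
Yes

Take x = 4, y = 0, z = 0, w = -1. Substituting into each constraint:
  (1) 4 - 2(0) + 2(0) + (-1) = 3 ✓
  (2) 0 = 2 × 0, remainder 0 ✓
  (3) 4 > -3 ✓
  (4) -1 < 0 ✓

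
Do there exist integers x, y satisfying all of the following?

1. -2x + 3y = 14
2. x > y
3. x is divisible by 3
No

A contradictory subset is {-2x + 3y = 14, x is divisible by 3}. No integer assignment can satisfy these jointly:

  - -2x + 3y = 14: is a linear equation tying the variables together
  - x is divisible by 3: restricts x to multiples of 3

Modular obstruction: writing x = 3x', every remaining term of the linear equation is divisible by 3, so the left side is ≡ 0 (mod 3); but the right side 14 ≡ 2 (mod 3). No integers can satisfy it.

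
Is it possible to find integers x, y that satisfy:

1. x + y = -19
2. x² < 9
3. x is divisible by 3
Yes

Take x = 0, y = -19. Substituting into each constraint:
  (1) 0 + (-19) = -19 ✓
  (2) x² = (0)² = 0, and 0 < 9 ✓
  (3) 0 = 3 × 0, remainder 0 ✓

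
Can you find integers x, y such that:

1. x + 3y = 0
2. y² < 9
Yes

Take x = 0, y = 0. Substituting into each constraint:
  (1) 0 + 3(0) = 0 ✓
  (2) y² = (0)² = 0, and 0 < 9 ✓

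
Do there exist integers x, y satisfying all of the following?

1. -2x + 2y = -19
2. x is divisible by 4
No

Even the single constraint (-2x + 2y = -19) is infeasible over the integers.

  - -2x + 2y = -19: every term on the left is divisible by 2, so the LHS ≡ 0 (mod 2), but the RHS -19 is not — no integer solution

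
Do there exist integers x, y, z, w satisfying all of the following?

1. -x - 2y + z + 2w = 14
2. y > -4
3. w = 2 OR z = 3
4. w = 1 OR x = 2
Yes

Take x = 2, y = 0, z = 12, w = 2. Substituting into each constraint:
  (1) (-2) - 2(0) + 12 + 2(2) = 14 ✓
  (2) 0 > -4 ✓
  (3) w = 2, target 2 ✓ (first branch holds)
  (4) x = 2, target 2 ✓ (second branch holds)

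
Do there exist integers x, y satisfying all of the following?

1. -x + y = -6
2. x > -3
Yes

Take x = 6, y = 0. Substituting into each constraint:
  (1) (-6) + 0 = -6 ✓
  (2) 6 > -3 ✓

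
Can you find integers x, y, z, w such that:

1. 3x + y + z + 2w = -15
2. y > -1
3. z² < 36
Yes

Take x = -5, y = 0, z = 0, w = 0. Substituting into each constraint:
  (1) 3(-5) + 0 + 0 + 2(0) = -15 ✓
  (2) 0 > -1 ✓
  (3) z² = (0)² = 0, and 0 < 36 ✓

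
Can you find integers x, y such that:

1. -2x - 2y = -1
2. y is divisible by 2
No

Even the single constraint (-2x - 2y = -1) is infeasible over the integers.

  - -2x - 2y = -1: every term on the left is divisible by 2, so the LHS ≡ 0 (mod 2), but the RHS -1 is not — no integer solution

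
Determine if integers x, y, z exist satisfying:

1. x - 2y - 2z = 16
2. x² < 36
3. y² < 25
Yes

Take x = 0, y = 2, z = -10. Substituting into each constraint:
  (1) 0 - 2(2) - 2(-10) = 16 ✓
  (2) x² = (0)² = 0, and 0 < 36 ✓
  (3) y² = (2)² = 4, and 4 < 25 ✓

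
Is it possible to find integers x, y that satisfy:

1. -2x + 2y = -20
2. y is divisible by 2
Yes

Take x = 10, y = 0. Substituting into each constraint:
  (1) -2(10) + 2(0) = -20 ✓
  (2) 0 = 2 × 0, remainder 0 ✓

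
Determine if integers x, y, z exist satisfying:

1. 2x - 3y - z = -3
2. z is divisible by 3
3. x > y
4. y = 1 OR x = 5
Yes

Take x = 3, y = 1, z = 6. Substituting into each constraint:
  (1) 2(3) - 3(1) + (-6) = -3 ✓
  (2) 6 = 3 × 2, remainder 0 ✓
  (3) 3 > 1 ✓
  (4) y = 1, target 1 ✓ (first branch holds)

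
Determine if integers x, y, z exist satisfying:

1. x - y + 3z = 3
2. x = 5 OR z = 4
Yes

Take x = -9, y = 0, z = 4. Substituting into each constraint:
  (1) (-9) + 0 + 3(4) = 3 ✓
  (2) z = 4, target 4 ✓ (second branch holds)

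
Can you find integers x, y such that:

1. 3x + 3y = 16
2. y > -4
No

Even the single constraint (3x + 3y = 16) is infeasible over the integers.

  - 3x + 3y = 16: every term on the left is divisible by 3, so the LHS ≡ 0 (mod 3), but the RHS 16 is not — no integer solution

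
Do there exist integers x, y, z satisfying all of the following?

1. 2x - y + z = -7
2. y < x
Yes

Take x = 0, y = -1, z = -8. Substituting into each constraint:
  (1) 2(0) + 1 + (-8) = -7 ✓
  (2) -1 < 0 ✓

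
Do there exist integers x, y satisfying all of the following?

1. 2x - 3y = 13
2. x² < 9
Yes

Take x = 2, y = -3. Substituting into each constraint:
  (1) 2(2) - 3(-3) = 13 ✓
  (2) x² = (2)² = 4, and 4 < 9 ✓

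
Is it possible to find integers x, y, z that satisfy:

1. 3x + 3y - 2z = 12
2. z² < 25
Yes

Take x = 4, y = 0, z = 0. Substituting into each constraint:
  (1) 3(4) + 3(0) - 2(0) = 12 ✓
  (2) z² = (0)² = 0, and 0 < 25 ✓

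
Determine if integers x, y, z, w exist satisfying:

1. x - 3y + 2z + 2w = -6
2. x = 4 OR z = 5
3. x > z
Yes

Take x = 4, y = 0, z = 3, w = -8. Substituting into each constraint:
  (1) 4 - 3(0) + 2(3) + 2(-8) = -6 ✓
  (2) x = 4, target 4 ✓ (first branch holds)
  (3) 4 > 3 ✓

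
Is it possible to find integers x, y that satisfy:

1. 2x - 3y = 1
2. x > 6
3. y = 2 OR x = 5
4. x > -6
No

A contradictory subset is {2x - 3y = 1, x > 6, y = 2 OR x = 5}. No integer assignment can satisfy these jointly:

  - 2x - 3y = 1: is a linear equation tying the variables together
  - x > 6: bounds one variable relative to a constant
  - y = 2 OR x = 5: forces a choice: either y = 2 or x = 5

Split on the disjunction (y = 2 OR x = 5):
  • If y = 2: with y = 2, every remaining term of the linear equation is divisible by 2, so the left side is ≡ 0 (mod 2); but the right side 7 ≡ 1 (mod 2). No integers can satisfy it.
  • If x = 5: this contradicts the bound x ≥ 7.
Both branches are infeasible, so the system has no integer solution.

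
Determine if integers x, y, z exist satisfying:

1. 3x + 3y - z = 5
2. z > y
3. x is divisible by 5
Yes

Take x = 0, y = 3, z = 4. Substituting into each constraint:
  (1) 3(0) + 3(3) + (-4) = 5 ✓
  (2) 4 > 3 ✓
  (3) 0 = 5 × 0, remainder 0 ✓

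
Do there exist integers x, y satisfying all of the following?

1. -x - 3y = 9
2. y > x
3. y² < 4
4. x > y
No

A contradictory subset is {y > x, x > y}. No integer assignment can satisfy these jointly:

  - y > x: bounds one variable relative to another variable
  - x > y: bounds one variable relative to another variable

Direct contradiction: y > x and x > y cannot both hold.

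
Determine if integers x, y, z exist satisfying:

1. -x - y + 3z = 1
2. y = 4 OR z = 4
Yes

Take x = 8, y = 3, z = 4. Substituting into each constraint:
  (1) (-8) + (-3) + 3(4) = 1 ✓
  (2) z = 4, target 4 ✓ (second branch holds)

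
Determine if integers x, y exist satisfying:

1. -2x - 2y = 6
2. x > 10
Yes

Take x = 11, y = -14. Substituting into each constraint:
  (1) -2(11) - 2(-14) = 6 ✓
  (2) 11 > 10 ✓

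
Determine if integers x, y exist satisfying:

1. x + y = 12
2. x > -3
Yes

Take x = 12, y = 0. Substituting into each constraint:
  (1) 12 + 0 = 12 ✓
  (2) 12 > -3 ✓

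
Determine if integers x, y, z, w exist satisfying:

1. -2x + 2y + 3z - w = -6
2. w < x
Yes

Take x = 1, y = -2, z = 0, w = 0. Substituting into each constraint:
  (1) -2(1) + 2(-2) + 3(0) + 0 = -6 ✓
  (2) 0 < 1 ✓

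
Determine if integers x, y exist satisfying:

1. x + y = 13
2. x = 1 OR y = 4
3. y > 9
Yes

Take x = 1, y = 12. Substituting into each constraint:
  (1) 1 + 12 = 13 ✓
  (2) x = 1, target 1 ✓ (first branch holds)
  (3) 12 > 9 ✓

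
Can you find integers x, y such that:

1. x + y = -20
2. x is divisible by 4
Yes

Take x = 0, y = -20. Substituting into each constraint:
  (1) 0 + (-20) = -20 ✓
  (2) 0 = 4 × 0, remainder 0 ✓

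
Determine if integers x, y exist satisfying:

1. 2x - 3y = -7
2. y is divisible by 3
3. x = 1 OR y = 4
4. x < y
Yes

Take x = 1, y = 3. Substituting into each constraint:
  (1) 2(1) - 3(3) = -7 ✓
  (2) 3 = 3 × 1, remainder 0 ✓
  (3) x = 1, target 1 ✓ (first branch holds)
  (4) 1 < 3 ✓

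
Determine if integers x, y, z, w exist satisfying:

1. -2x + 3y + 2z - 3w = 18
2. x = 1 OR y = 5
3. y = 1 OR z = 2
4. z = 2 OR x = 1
Yes

Take x = 2, y = 5, z = 2, w = -1. Substituting into each constraint:
  (1) -2(2) + 3(5) + 2(2) - 3(-1) = 18 ✓
  (2) y = 5, target 5 ✓ (second branch holds)
  (3) z = 2, target 2 ✓ (second branch holds)
  (4) z = 2, target 2 ✓ (first branch holds)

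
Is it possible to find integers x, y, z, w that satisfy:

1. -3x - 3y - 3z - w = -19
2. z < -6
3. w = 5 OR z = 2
No

The full constraint system is jointly infeasible over the integers. Each constraint and what it forces:

  - -3x - 3y - 3z - w = -19: is a linear equation tying the variables together
  - z < -6: bounds one variable relative to a constant
  - w = 5 OR z = 2: forces a choice: either w = 5 or z = 2

Split on the disjunction (w = 5 OR z = 2):
  • If w = 5: with w = 5, every remaining term of the linear equation is divisible by 3, so the left side is ≡ 0 (mod 3); but the right side -14 ≡ 1 (mod 3). No integers can satisfy it.
  • If z = 2: this contradicts the bound z ≤ -7.
Both branches are infeasible, so the system has no integer solution.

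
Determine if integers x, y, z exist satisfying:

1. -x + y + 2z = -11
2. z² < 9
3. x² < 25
Yes

Take x = 0, y = -11, z = 0. Substituting into each constraint:
  (1) 0 + (-11) + 2(0) = -11 ✓
  (2) z² = (0)² = 0, and 0 < 9 ✓
  (3) x² = (0)² = 0, and 0 < 25 ✓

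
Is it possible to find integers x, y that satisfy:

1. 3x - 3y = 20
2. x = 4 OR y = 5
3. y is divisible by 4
No

Even the single constraint (3x - 3y = 20) is infeasible over the integers.

  - 3x - 3y = 20: every term on the left is divisible by 3, so the LHS ≡ 0 (mod 3), but the RHS 20 is not — no integer solution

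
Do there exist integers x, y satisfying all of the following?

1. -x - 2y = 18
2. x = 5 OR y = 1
Yes

Take x = -20, y = 1. Substituting into each constraint:
  (1) 20 - 2(1) = 18 ✓
  (2) y = 1, target 1 ✓ (second branch holds)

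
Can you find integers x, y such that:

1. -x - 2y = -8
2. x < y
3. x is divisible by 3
Yes

Take x = 0, y = 4. Substituting into each constraint:
  (1) 0 - 2(4) = -8 ✓
  (2) 0 < 4 ✓
  (3) 0 = 3 × 0, remainder 0 ✓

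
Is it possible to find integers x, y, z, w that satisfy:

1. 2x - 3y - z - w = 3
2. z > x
Yes

Take x = -1, y = 0, z = 0, w = -5. Substituting into each constraint:
  (1) 2(-1) - 3(0) + 0 + 5 = 3 ✓
  (2) 0 > -1 ✓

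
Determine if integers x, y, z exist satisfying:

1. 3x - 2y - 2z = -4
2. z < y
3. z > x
Yes

Take x = -2, y = 0, z = -1. Substituting into each constraint:
  (1) 3(-2) - 2(0) - 2(-1) = -4 ✓
  (2) -1 < 0 ✓
  (3) -1 > -2 ✓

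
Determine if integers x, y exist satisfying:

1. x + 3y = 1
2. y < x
Yes

Take x = 1, y = 0. Substituting into each constraint:
  (1) 1 + 3(0) = 1 ✓
  (2) 0 < 1 ✓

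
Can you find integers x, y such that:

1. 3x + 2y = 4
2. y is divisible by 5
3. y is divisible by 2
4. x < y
Yes

Take x = -12, y = 20. Substituting into each constraint:
  (1) 3(-12) + 2(20) = 4 ✓
  (2) 20 = 5 × 4, remainder 0 ✓
  (3) 20 = 2 × 10, remainder 0 ✓
  (4) -12 < 20 ✓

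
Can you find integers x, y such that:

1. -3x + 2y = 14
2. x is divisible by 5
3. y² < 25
No

The full constraint system is jointly infeasible over the integers. Each constraint and what it forces:

  - -3x + 2y = 14: is a linear equation tying the variables together
  - x is divisible by 5: restricts x to multiples of 5
  - y² < 25: restricts y to |y| ≤ 4

The bounds confine y to {-4, -3, -2, -1, 0, 1, 2, 3, 4}. For each value, substitute into the equation:
  • y = -4: the equation gives -3x = 22, so x would not be an integer.
  • y = -3: the equation gives -3x = 20, so x would not be an integer.
  • y = -2: the equation forces x = -6, but 5 does not divide -6.
  • y = -1: the equation gives -3x = 16, so x would not be an integer.
  • y = 0: the equation gives -3x = 14, so x would not be an integer.
  • y = 1: the equation forces x = -4, but 5 does not divide -4.
  • y = 2: the equation gives -3x = 10, so x would not be an integer.
  • y = 3: the equation gives -3x = 8, so x would not be an integer.
  • y = 4: the equation forces x = -2, but 5 does not divide -2.
Every case fails, so no integer solution exists.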